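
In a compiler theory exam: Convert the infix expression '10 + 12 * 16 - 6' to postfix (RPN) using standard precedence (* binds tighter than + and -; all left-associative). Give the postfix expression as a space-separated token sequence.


Applying the shunting-yard algorithm:
  Operand 10 -> output
  Push '+' onto operator stack -> op-stack: [+]
  Operand 12 -> output
  Push '*' onto operator stack -> op-stack: [+, *]
  Operand 16 -> output
  See '-' (prec 1); top '*' (prec 2) >= it -> pop '*' to output
  See '-' (prec 1); top '+' (prec 1) >= it -> pop '+' to output
  Push '-' onto operator stack -> op-stack: [-]
  Operand 6 -> output
  End of input: pop '-' to output
Postfix result: 10 12 16 * + 6 -

10 12 16 * + 6 -


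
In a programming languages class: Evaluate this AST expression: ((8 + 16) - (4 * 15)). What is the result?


Expression: ((8 + 16) - (4 * 15))
Evaluating step by step:
  8 + 16 = 24
  4 * 15 = 60
  24 - 60 = -36
Result: -36

-36


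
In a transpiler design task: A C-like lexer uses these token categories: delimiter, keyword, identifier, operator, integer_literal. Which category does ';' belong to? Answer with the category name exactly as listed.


Token: ';'
Checking categories:
  identifier: no
  integer_literal: no
  operator: no
  keyword: no
  delimiter: YES
Category: delimiter

delimiter


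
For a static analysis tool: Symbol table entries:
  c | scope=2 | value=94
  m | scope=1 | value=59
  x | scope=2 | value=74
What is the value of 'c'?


Searching symbol table for 'c':
  c | scope=2 | value=94 <- MATCH
  m | scope=1 | value=59
  x | scope=2 | value=74
Found 'c' at scope 2 with value 94

94


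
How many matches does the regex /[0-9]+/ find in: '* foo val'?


Pattern: /[0-9]+/ (int literals)
Input: '* foo val'
Scanning for matches:
Total matches: 0

0


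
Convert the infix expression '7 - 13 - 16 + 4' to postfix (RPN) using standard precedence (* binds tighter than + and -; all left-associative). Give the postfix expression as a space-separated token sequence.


Applying the shunting-yard algorithm:
  Operand 7 -> output
  Push '-' onto operator stack -> op-stack: [-]
  Operand 13 -> output
  See '-' (prec 1); top '-' (prec 1) >= it -> pop '-' to output
  Push '-' onto operator stack -> op-stack: [-]
  Operand 16 -> output
  See '+' (prec 1); top '-' (prec 1) >= it -> pop '-' to output
  Push '+' onto operator stack -> op-stack: [+]
  Operand 4 -> output
  End of input: pop '+' to output
Postfix result: 7 13 - 16 - 4 +

7 13 - 16 - 4 +


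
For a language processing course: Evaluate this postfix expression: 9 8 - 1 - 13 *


Processing tokens left to right:
Push 9, Push 8
Pop 9 and 8, compute 9 - 8 = 1, push 1
Push 1
Pop 1 and 1, compute 1 - 1 = 0, push 0
Push 13
Pop 0 and 13, compute 0 * 13 = 0, push 0
Stack result: 0

0


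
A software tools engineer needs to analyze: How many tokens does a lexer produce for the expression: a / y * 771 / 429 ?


Scanning 'a / y * 771 / 429'
Token 1: 'a' -> identifier
Token 2: '/' -> operator
Token 3: 'y' -> identifier
Token 4: '*' -> operator
Token 5: '771' -> integer_literal
Token 6: '/' -> operator
Token 7: '429' -> integer_literal
Total tokens: 7

7


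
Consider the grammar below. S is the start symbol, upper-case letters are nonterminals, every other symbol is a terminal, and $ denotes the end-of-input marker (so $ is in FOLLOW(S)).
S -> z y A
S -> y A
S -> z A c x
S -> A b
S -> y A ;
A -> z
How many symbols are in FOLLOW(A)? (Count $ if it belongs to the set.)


S is the start symbol and does not occur in any rule body, so FOLLOW(S) = {$}.
Examining every occurrence of A in a rule body:
  S -> z y A : A is at the right end -> add FOLLOW(S) = {$}
  S -> y A : A is at the right end -> add FOLLOW(S) = {$} (already in the set)
  S -> z A c x : A is followed by terminal 'c' -> add 'c'
  S -> A b : A is followed by terminal 'b' -> add 'b'
  S -> y A ; : A is followed by terminal ';' -> add ';'
  A -> z : A does not occur in the body -> contributes nothing
FOLLOW(A) = {;, b, c, $}
Count: 4

4


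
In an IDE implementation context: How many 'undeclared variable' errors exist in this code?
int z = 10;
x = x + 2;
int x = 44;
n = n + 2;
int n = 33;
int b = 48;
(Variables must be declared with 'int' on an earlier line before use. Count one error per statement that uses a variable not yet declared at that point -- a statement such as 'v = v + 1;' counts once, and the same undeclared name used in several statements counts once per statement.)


Scanning code line by line:
  Line 1: declare 'z' -> declared = ['z']
  Line 2: use 'x' -> ERROR (undeclared)
  Line 3: declare 'x' -> declared = ['x', 'z']
  Line 4: use 'n' -> ERROR (undeclared)
  Line 5: declare 'n' -> declared = ['n', 'x', 'z']
  Line 6: declare 'b' -> declared = ['b', 'n', 'x', 'z']
Total undeclared variable errors: 2

2


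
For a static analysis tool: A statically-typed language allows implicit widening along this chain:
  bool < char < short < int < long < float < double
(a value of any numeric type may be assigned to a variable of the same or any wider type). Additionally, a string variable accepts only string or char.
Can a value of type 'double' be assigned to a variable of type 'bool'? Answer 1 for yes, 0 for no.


Target variable type: bool
Source value type: double
Numeric ranks: double=6, bool=0
Widening allowed iff rank(source) <= rank(target): 6 <= 0? No
Result: 0

0


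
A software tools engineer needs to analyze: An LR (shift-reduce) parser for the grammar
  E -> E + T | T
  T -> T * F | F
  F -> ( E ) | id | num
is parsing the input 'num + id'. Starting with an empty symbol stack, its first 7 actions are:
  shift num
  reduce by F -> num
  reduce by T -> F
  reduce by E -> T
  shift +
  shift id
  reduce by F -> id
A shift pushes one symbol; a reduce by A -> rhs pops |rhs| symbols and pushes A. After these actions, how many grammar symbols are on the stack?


Tracking the symbol stack through each action:
  Action 1: shift 'num' : push -> stack = [num] (size 1)
  Action 2: reduce by F -> num : pop 1, push F -> stack = [F] (size 1)
  Action 3: reduce by T -> F : pop 1, push T -> stack = [T] (size 1)
  Action 4: reduce by E -> T : pop 1, push E -> stack = [E] (size 1)
  Action 5: shift '+' : push -> stack = [E, +] (size 2)
  Action 6: shift 'id' : push -> stack = [E, +, id] (size 3)
  Action 7: reduce by F -> id : pop 1, push F -> stack = [E, +, F] (size 3)
Final stack size: 3

3


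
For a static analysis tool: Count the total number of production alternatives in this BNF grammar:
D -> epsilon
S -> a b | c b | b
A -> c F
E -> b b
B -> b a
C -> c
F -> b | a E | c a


Counting alternatives per rule:
  D: 1 alternative(s)
  S: 3 alternative(s)
  A: 1 alternative(s)
  E: 1 alternative(s)
  B: 1 alternative(s)
  C: 1 alternative(s)
  F: 3 alternative(s)
Sum: 1 + 3 + 1 + 1 + 1 + 1 + 3 = 11

11


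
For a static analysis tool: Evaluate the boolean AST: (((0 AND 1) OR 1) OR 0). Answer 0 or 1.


Step 1: Evaluate inner node
  0 AND 1 = 0
Step 2: Evaluate next node
  0 OR 1 = 1
Step 3: Evaluate root node
  1 OR 0 = 1

1


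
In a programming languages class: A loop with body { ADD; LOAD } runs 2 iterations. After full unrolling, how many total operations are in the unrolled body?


Loop body operations: ADD, LOAD (2 ops per iteration)
Unrolling 2 iterations:
  Iteration 1: ADD, LOAD (2 ops)
  Iteration 2: ADD, LOAD (2 ops)
Total: 2 iterations * 2 ops/iter = 4 operations

4


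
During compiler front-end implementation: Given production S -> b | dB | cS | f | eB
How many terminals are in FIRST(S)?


Production: S -> b | dB | cS | f | eB
Examining each alternative for leading terminals:
  S -> b : first terminal = 'b'
  S -> dB : first terminal = 'd'
  S -> cS : first terminal = 'c'
  S -> f : first terminal = 'f'
  S -> eB : first terminal = 'e'
FIRST(S) = {b, c, d, e, f}
Count: 5

5


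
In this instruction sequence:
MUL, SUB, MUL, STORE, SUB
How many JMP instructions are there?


Scanning instruction sequence for JMP:
  Position 1: MUL
  Position 2: SUB
  Position 3: MUL
  Position 4: STORE
  Position 5: SUB
Matches at positions: []
Total JMP count: 0

0


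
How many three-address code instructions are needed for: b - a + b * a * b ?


Expression: b - a + b * a * b
Generating three-address code (respecting * over +/- precedence):
  Instruction 1: t1 = b * a
  Instruction 2: t2 = t1 * b
  Instruction 3: t3 = b - a
  Instruction 4: t4 = t3 + t2
Total instructions: 4

4


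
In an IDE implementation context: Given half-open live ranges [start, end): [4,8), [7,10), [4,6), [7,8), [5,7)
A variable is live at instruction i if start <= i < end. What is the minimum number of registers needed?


Live ranges:
  Var0: [4, 8)
  Var1: [7, 10)
  Var2: [4, 6)
  Var3: [7, 8)
  Var4: [5, 7)
Sweep-line events (position, delta, active):
  pos=4 start -> active=1
  pos=4 start -> active=2
  pos=5 start -> active=3
  pos=6 end -> active=2
  pos=7 end -> active=1
  pos=7 start -> active=2
  pos=7 start -> active=3
  pos=8 end -> active=2
  pos=8 end -> active=1
  pos=10 end -> active=0
Maximum simultaneous active: 3
Minimum registers needed: 3

3


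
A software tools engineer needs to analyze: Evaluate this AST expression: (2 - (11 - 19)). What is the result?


Expression: (2 - (11 - 19))
Evaluating step by step:
  11 - 19 = -8
  2 - -8 = 10
Result: 10

10


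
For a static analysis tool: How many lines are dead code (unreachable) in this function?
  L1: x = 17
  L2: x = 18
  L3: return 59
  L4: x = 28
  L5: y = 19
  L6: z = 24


Analyzing control flow:
  L1: reachable (before return)
  L2: reachable (before return)
  L3: reachable (return statement)
  L4: DEAD (after return at L3)
  L5: DEAD (after return at L3)
  L6: DEAD (after return at L3)
Return at L3, total lines = 6
Dead lines: L4 through L6
Count: 3

3


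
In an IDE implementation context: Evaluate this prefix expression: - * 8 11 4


Parsing prefix expression: - * 8 11 4
Step 1: Innermost operation '* 8 11'
  8 * 11 = 88
Step 2: Outer operation '- [88] 4'
  88 - 4 = 84

84


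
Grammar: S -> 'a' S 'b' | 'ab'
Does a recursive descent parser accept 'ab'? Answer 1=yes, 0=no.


Grammar accepts strings of the form a^n b^n (n >= 1)
Word: 'ab'
Counting: 1 a's and 1 b's
Check: 1 == 1? Yes
Derivation (S -> aSb applied 0 time(s), then S -> ab): S => ab
Accepted

1


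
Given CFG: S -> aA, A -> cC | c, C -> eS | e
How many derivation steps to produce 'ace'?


Grammar: S -> aA, A -> cC | c, C -> eS | e
Deriving 'ace':
Step 1: S -> aA => aA
Step 2: A -> cC => acC
Step 3: C -> e => ace
Total derivation steps: 3

3


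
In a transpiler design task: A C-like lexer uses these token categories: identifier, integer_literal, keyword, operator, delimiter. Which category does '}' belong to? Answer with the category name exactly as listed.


Token: '}'
Checking categories:
  identifier: no
  integer_literal: no
  operator: no
  keyword: no
  delimiter: YES
Category: delimiter

delimiter


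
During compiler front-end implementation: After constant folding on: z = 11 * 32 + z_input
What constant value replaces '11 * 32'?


Identifying constant sub-expression:
  Original: z = 11 * 32 + z_input
  11 and 32 are both compile-time constants
  Evaluating: 11 * 32 = 352
  After folding: z = 352 + z_input

352


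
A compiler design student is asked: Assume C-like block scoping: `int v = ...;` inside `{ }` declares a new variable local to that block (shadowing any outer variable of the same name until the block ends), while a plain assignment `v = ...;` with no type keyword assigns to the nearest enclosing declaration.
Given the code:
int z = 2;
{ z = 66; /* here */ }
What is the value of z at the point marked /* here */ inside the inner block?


Analyzing scoping rules:
Outer scope: declares z = 2
Inner block: 'z = 66;' has no type keyword, so it is an assignment to the outer z (no shadowing)
Inside the block, after the assignment -> 66
Result: 66

66


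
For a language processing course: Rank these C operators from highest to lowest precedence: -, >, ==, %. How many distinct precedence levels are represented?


Looking up precedence for each operator:
  - -> precedence 5
  > -> precedence 4
  == -> precedence 3
  % -> precedence 6
Sorted highest to lowest: %, -, >, ==
Distinct precedence values: [6, 5, 4, 3]
Number of distinct levels: 4

4


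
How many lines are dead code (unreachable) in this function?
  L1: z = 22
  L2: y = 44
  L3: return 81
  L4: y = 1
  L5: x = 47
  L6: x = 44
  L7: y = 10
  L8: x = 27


Analyzing control flow:
  L1: reachable (before return)
  L2: reachable (before return)
  L3: reachable (return statement)
  L4: DEAD (after return at L3)
  L5: DEAD (after return at L3)
  L6: DEAD (after return at L3)
  L7: DEAD (after return at L3)
  L8: DEAD (after return at L3)
Return at L3, total lines = 8
Dead lines: L4 through L8
Count: 5

5


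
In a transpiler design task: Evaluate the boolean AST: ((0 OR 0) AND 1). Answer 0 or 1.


Step 1: Evaluate inner node
  0 OR 0 = 0
Step 2: Evaluate root node
  0 AND 1 = 0

0


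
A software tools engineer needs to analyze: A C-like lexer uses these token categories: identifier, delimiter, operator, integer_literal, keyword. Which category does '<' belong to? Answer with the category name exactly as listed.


Token: '<'
Checking categories:
  identifier: no
  integer_literal: no
  operator: YES
  keyword: no
  delimiter: no
Category: operator

operator


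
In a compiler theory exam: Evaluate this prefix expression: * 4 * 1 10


Parsing prefix expression: * 4 * 1 10
Step 1: Innermost operation '* 1 10'
  1 * 10 = 10
Step 2: Outer operation '* 4 [10]'
  4 * 10 = 40

40


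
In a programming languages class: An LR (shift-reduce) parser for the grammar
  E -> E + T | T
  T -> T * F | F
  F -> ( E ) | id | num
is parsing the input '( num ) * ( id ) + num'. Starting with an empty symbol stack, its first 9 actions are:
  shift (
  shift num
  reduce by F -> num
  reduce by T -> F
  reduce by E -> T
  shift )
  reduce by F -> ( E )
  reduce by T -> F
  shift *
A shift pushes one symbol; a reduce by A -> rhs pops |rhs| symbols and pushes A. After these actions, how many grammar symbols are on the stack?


Tracking the symbol stack through each action:
  Action 1: shift '(' : push -> stack = [(] (size 1)
  Action 2: shift 'num' : push -> stack = [(, num] (size 2)
  Action 3: reduce by F -> num : pop 1, push F -> stack = [(, F] (size 2)
  Action 4: reduce by T -> F : pop 1, push T -> stack = [(, T] (size 2)
  Action 5: reduce by E -> T : pop 1, push E -> stack = [(, E] (size 2)
  Action 6: shift ')' : push -> stack = [(, E, )] (size 3)
  Action 7: reduce by F -> ( E ) : pop 3, push F -> stack = [F] (size 1)
  Action 8: reduce by T -> F : pop 1, push T -> stack = [T] (size 1)
  Action 9: shift '*' : push -> stack = [T, *] (size 2)
Final stack size: 2

2


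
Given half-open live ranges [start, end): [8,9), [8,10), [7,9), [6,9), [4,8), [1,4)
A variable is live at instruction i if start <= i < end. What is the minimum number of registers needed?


Live ranges:
  Var0: [8, 9)
  Var1: [8, 10)
  Var2: [7, 9)
  Var3: [6, 9)
  Var4: [4, 8)
  Var5: [1, 4)
Sweep-line events (position, delta, active):
  pos=1 start -> active=1
  pos=4 end -> active=0
  pos=4 start -> active=1
  pos=6 start -> active=2
  pos=7 start -> active=3
  pos=8 end -> active=2
  pos=8 start -> active=3
  pos=8 start -> active=4
  pos=9 end -> active=3
  pos=9 end -> active=2
  pos=9 end -> active=1
  pos=10 end -> active=0
Maximum simultaneous active: 4
Minimum registers needed: 4

4


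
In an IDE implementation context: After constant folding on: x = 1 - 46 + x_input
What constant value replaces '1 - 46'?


Identifying constant sub-expression:
  Original: x = 1 - 46 + x_input
  1 and 46 are both compile-time constants
  Evaluating: 1 - 46 = -45
  After folding: x = -45 + x_input

-45


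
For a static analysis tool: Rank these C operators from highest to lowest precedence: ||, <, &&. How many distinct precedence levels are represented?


Looking up precedence for each operator:
  || -> precedence 1
  < -> precedence 4
  && -> precedence 2
Sorted highest to lowest: <, &&, ||
Distinct precedence values: [4, 2, 1]
Number of distinct levels: 3

3


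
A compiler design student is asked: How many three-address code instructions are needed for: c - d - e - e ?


Expression: c - d - e - e
Generating three-address code (respecting * over +/- precedence):
  Instruction 1: t1 = c - d
  Instruction 2: t2 = t1 - e
  Instruction 3: t3 = t2 - e
Total instructions: 3

3


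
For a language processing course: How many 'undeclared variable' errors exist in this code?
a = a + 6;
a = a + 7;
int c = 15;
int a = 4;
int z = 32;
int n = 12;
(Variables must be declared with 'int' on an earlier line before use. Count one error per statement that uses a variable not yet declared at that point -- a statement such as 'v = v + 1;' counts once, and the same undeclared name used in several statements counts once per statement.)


Scanning code line by line:
  Line 1: use 'a' -> ERROR (undeclared)
  Line 2: use 'a' -> ERROR (undeclared)
  Line 3: declare 'c' -> declared = ['c']
  Line 4: declare 'a' -> declared = ['a', 'c']
  Line 5: declare 'z' -> declared = ['a', 'c', 'z']
  Line 6: declare 'n' -> declared = ['a', 'c', 'n', 'z']
Total undeclared variable errors: 2

2


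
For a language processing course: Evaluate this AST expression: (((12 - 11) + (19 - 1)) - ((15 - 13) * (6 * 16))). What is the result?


Expression: (((12 - 11) + (19 - 1)) - ((15 - 13) * (6 * 16)))
Evaluating step by step:
  12 - 11 = 1
  19 - 1 = 18
  1 + 18 = 19
  15 - 13 = 2
  6 * 16 = 96
  2 * 96 = 192
  19 - 192 = -173
Result: -173

-173


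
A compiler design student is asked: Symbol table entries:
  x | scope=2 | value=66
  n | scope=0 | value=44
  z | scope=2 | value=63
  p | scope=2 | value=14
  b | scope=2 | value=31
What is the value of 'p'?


Searching symbol table for 'p':
  x | scope=2 | value=66
  n | scope=0 | value=44
  z | scope=2 | value=63
  p | scope=2 | value=14 <- MATCH
  b | scope=2 | value=31
Found 'p' at scope 2 with value 14

14


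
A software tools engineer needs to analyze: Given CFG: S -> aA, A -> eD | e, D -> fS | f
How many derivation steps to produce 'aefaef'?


Grammar: S -> aA, A -> eD | e, D -> fS | f
Deriving 'aefaef':
Step 1: S -> aA => aA
Step 2: A -> eD => aeD
Step 3: D -> fS => aefS
Step 4: S -> aA => aefaA
Step 5: A -> eD => aefaeD
Step 6: D -> f => aefaef
Total derivation steps: 6

6


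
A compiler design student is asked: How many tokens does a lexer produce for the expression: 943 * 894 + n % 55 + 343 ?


Scanning '943 * 894 + n % 55 + 343'
Token 1: '943' -> integer_literal
Token 2: '*' -> operator
Token 3: '894' -> integer_literal
Token 4: '+' -> operator
Token 5: 'n' -> identifier
Token 6: '%' -> operator
Token 7: '55' -> integer_literal
Token 8: '+' -> operator
Token 9: '343' -> integer_literal
Total tokens: 9

9


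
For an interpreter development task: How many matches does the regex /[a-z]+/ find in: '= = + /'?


Pattern: /[a-z]+/ (identifiers)
Input: '= = + /'
Scanning for matches:
Total matches: 0

0


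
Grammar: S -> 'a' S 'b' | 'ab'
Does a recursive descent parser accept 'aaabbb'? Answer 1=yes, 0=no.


Grammar accepts strings of the form a^n b^n (n >= 1)
Word: 'aaabbb'
Counting: 3 a's and 3 b's
Check: 3 == 3? Yes
Derivation (S -> aSb applied 2 time(s), then S -> ab): S => aSb => aaSbb => aaabbb
Accepted

1


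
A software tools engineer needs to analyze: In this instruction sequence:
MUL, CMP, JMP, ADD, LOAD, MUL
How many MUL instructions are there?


Scanning instruction sequence for MUL:
  Position 1: MUL <- MATCH
  Position 2: CMP
  Position 3: JMP
  Position 4: ADD
  Position 5: LOAD
  Position 6: MUL <- MATCH
Matches at positions: [1, 6]
Total MUL count: 2

2


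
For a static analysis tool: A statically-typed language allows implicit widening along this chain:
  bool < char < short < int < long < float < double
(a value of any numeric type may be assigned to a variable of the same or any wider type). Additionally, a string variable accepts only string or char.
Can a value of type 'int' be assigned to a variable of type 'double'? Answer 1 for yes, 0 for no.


Target variable type: double
Source value type: int
Numeric ranks: int=3, double=6
Widening allowed iff rank(source) <= rank(target): 3 <= 6? Yes
Result: 1

1


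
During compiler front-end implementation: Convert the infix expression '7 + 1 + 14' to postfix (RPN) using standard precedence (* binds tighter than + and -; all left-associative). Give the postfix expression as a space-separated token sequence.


Applying the shunting-yard algorithm:
  Operand 7 -> output
  Push '+' onto operator stack -> op-stack: [+]
  Operand 1 -> output
  See '+' (prec 1); top '+' (prec 1) >= it -> pop '+' to output
  Push '+' onto operator stack -> op-stack: [+]
  Operand 14 -> output
  End of input: pop '+' to output
Postfix result: 7 1 + 14 +

7 1 + 14 +


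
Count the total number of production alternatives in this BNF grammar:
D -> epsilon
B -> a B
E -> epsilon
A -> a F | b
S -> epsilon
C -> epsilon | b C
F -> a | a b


Counting alternatives per rule:
  D: 1 alternative(s)
  B: 1 alternative(s)
  E: 1 alternative(s)
  A: 2 alternative(s)
  S: 1 alternative(s)
  C: 2 alternative(s)
  F: 2 alternative(s)
Sum: 1 + 1 + 1 + 2 + 1 + 2 + 2 = 10

10


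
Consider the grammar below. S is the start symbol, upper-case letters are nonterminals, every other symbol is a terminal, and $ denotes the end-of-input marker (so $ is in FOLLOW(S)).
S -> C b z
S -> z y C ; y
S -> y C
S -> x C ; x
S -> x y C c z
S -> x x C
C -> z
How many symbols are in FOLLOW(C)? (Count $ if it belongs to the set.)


S is the start symbol and does not occur in any rule body, so FOLLOW(S) = {$}.
Examining every occurrence of C in a rule body:
  S -> C b z : C is followed by terminal 'b' -> add 'b'
  S -> z y C ; y : C is followed by terminal ';' -> add ';'
  S -> y C : C is at the right end -> add FOLLOW(S) = {$}
  S -> x C ; x : C is followed by terminal ';' -> add ';' (already in the set)
  S -> x y C c z : C is followed by terminal 'c' -> add 'c'
  S -> x x C : C is at the right end -> add FOLLOW(S) = {$} (already in the set)
  C -> z : C does not occur in the body -> contributes nothing
FOLLOW(C) = {;, b, c, $}
Count: 4

4


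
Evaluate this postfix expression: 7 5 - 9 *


Processing tokens left to right:
Push 7, Push 5
Pop 7 and 5, compute 7 - 5 = 2, push 2
Push 9
Pop 2 and 9, compute 2 * 9 = 18, push 18
Stack result: 18

18


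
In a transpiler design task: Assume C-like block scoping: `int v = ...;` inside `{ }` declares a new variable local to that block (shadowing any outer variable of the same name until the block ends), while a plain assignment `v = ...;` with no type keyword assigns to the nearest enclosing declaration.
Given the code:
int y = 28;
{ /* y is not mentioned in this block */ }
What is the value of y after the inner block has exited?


Analyzing scoping rules:
Outer scope: declares y = 28
Inner block: y is neither redeclared nor assigned -> unchanged
After the block -> 28
Result: 28

28


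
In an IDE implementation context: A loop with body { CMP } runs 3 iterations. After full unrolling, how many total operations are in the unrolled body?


Loop body operations: CMP (1 op per iteration)
Unrolling 3 iterations:
  Iteration 1: CMP (1 ops)
  Iteration 2: CMP (1 ops)
  Iteration 3: CMP (1 ops)
Total: 3 iterations * 1 ops/iter = 3 operations

3


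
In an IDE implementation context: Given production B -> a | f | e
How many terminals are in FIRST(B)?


Production: B -> a | f | e
Examining each alternative for leading terminals:
  B -> a : first terminal = 'a'
  B -> f : first terminal = 'f'
  B -> e : first terminal = 'e'
FIRST(B) = {a, e, f}
Count: 3

3


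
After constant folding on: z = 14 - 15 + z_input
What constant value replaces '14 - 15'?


Identifying constant sub-expression:
  Original: z = 14 - 15 + z_input
  14 and 15 are both compile-time constants
  Evaluating: 14 - 15 = -1
  After folding: z = -1 + z_input

-1


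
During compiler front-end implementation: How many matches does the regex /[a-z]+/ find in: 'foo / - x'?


Pattern: /[a-z]+/ (identifiers)
Input: 'foo / - x'
Scanning for matches:
  Match 1: 'foo'
  Match 2: 'x'
Total matches: 2

2


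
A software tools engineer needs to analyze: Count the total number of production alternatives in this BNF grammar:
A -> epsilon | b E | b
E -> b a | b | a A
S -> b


Counting alternatives per rule:
  A: 3 alternative(s)
  E: 3 alternative(s)
  S: 1 alternative(s)
Sum: 3 + 3 + 1 = 7

7


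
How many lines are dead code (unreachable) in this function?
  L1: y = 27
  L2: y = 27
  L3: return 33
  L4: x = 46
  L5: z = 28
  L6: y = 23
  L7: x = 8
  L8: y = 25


Analyzing control flow:
  L1: reachable (before return)
  L2: reachable (before return)
  L3: reachable (return statement)
  L4: DEAD (after return at L3)
  L5: DEAD (after return at L3)
  L6: DEAD (after return at L3)
  L7: DEAD (after return at L3)
  L8: DEAD (after return at L3)
Return at L3, total lines = 8
Dead lines: L4 through L8
Count: 5

5


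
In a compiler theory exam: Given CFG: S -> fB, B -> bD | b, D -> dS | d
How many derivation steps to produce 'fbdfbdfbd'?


Grammar: S -> fB, B -> bD | b, D -> dS | d
Deriving 'fbdfbdfbd':
Step 1: S -> fB => fB
Step 2: B -> bD => fbD
Step 3: D -> dS => fbdS
Step 4: S -> fB => fbdfB
Step 5: B -> bD => fbdfbD
Step 6: D -> dS => fbdfbdS
Step 7: S -> fB => fbdfbdfB
Step 8: B -> bD => fbdfbdfbD
Step 9: D -> d => fbdfbdfbd
Total derivation steps: 9

9


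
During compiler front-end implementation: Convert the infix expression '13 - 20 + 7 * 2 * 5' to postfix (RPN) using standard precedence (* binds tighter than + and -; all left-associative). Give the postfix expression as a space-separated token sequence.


Applying the shunting-yard algorithm:
  Operand 13 -> output
  Push '-' onto operator stack -> op-stack: [-]
  Operand 20 -> output
  See '+' (prec 1); top '-' (prec 1) >= it -> pop '-' to output
  Push '+' onto operator stack -> op-stack: [+]
  Operand 7 -> output
  Push '*' onto operator stack -> op-stack: [+, *]
  Operand 2 -> output
  See '*' (prec 2); top '*' (prec 2) >= it -> pop '*' to output
  Push '*' onto operator stack -> op-stack: [+, *]
  Operand 5 -> output
  End of input: pop '*' to output
  End of input: pop '+' to output
Postfix result: 13 20 - 7 2 * 5 * +

13 20 - 7 2 * 5 * +


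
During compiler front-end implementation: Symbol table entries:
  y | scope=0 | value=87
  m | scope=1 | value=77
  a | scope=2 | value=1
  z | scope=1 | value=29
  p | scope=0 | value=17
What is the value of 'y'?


Searching symbol table for 'y':
  y | scope=0 | value=87 <- MATCH
  m | scope=1 | value=77
  a | scope=2 | value=1
  z | scope=1 | value=29
  p | scope=0 | value=17
Found 'y' at scope 0 with value 87

87


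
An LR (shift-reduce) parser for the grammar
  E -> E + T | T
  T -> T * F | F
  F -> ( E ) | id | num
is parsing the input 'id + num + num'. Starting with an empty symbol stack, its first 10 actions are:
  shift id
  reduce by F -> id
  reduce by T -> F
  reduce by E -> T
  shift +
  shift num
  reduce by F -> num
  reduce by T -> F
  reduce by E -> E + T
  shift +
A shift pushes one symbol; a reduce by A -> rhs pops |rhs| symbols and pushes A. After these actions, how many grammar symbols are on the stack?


Tracking the symbol stack through each action:
  Action 1: shift 'id' : push -> stack = [id] (size 1)
  Action 2: reduce by F -> id : pop 1, push F -> stack = [F] (size 1)
  Action 3: reduce by T -> F : pop 1, push T -> stack = [T] (size 1)
  Action 4: reduce by E -> T : pop 1, push E -> stack = [E] (size 1)
  Action 5: shift '+' : push -> stack = [E, +] (size 2)
  Action 6: shift 'num' : push -> stack = [E, +, num] (size 3)
  Action 7: reduce by F -> num : pop 1, push F -> stack = [E, +, F] (size 3)
  Action 8: reduce by T -> F : pop 1, push T -> stack = [E, +, T] (size 3)
  Action 9: reduce by E -> E + T : pop 3, push E -> stack = [E] (size 1)
  Action 10: shift '+' : push -> stack = [E, +] (size 2)
Final stack size: 2

2


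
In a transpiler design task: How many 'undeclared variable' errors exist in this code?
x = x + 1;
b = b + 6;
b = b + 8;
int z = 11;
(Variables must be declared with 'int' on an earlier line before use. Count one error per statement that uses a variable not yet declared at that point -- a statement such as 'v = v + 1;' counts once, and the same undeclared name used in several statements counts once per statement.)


Scanning code line by line:
  Line 1: use 'x' -> ERROR (undeclared)
  Line 2: use 'b' -> ERROR (undeclared)
  Line 3: use 'b' -> ERROR (undeclared)
  Line 4: declare 'z' -> declared = ['z']
Total undeclared variable errors: 3

3


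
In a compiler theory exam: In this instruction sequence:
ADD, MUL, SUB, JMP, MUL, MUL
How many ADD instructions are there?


Scanning instruction sequence for ADD:
  Position 1: ADD <- MATCH
  Position 2: MUL
  Position 3: SUB
  Position 4: JMP
  Position 5: MUL
  Position 6: MUL
Matches at positions: [1]
Total ADD count: 1

1


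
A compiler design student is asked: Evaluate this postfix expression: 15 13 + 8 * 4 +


Processing tokens left to right:
Push 15, Push 13
Pop 15 and 13, compute 15 + 13 = 28, push 28
Push 8
Pop 28 and 8, compute 28 * 8 = 224, push 224
Push 4
Pop 224 and 4, compute 224 + 4 = 228, push 228
Stack result: 228

228


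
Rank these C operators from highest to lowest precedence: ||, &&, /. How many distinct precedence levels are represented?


Looking up precedence for each operator:
  || -> precedence 1
  && -> precedence 2
  / -> precedence 6
Sorted highest to lowest: /, &&, ||
Distinct precedence values: [6, 2, 1]
Number of distinct levels: 3

3


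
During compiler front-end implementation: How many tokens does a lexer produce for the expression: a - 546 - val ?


Scanning 'a - 546 - val'
Token 1: 'a' -> identifier
Token 2: '-' -> operator
Token 3: '546' -> integer_literal
Token 4: '-' -> operator
Token 5: 'val' -> identifier
Total tokens: 5

5


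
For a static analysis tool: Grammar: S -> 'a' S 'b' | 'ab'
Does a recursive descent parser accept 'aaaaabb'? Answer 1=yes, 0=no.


Grammar accepts strings of the form a^n b^n (n >= 1)
Word: 'aaaaabb'
Counting: 5 a's and 2 b's
Check: 5 == 2? No
Mismatch: a-count != b-count
Rejected

0


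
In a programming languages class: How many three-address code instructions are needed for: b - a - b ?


Expression: b - a - b
Generating three-address code (respecting * over +/- precedence):
  Instruction 1: t1 = b - a
  Instruction 2: t2 = t1 - b
Total instructions: 2

2


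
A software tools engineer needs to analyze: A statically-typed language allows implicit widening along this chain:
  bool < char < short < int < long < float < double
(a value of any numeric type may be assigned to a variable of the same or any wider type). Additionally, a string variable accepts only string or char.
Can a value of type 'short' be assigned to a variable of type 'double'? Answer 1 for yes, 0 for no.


Target variable type: double
Source value type: short
Numeric ranks: short=2, double=6
Widening allowed iff rank(source) <= rank(target): 2 <= 6? Yes
Result: 1

1


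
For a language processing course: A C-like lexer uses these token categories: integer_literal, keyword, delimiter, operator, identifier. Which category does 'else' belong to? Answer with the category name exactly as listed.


Token: 'else'
Checking categories:
  identifier: no
  integer_literal: no
  operator: no
  keyword: YES
  delimiter: no
Category: keyword

keyword


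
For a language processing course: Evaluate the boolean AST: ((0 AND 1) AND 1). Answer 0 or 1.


Step 1: Evaluate inner node
  0 AND 1 = 0
Step 2: Evaluate root node
  0 AND 1 = 0

0


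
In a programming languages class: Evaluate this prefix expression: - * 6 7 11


Parsing prefix expression: - * 6 7 11
Step 1: Innermost operation '* 6 7'
  6 * 7 = 42
Step 2: Outer operation '- [42] 11'
  42 - 11 = 31

31


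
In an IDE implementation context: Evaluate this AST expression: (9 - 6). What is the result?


Expression: (9 - 6)
Evaluating step by step:
  9 - 6 = 3
Result: 3

3


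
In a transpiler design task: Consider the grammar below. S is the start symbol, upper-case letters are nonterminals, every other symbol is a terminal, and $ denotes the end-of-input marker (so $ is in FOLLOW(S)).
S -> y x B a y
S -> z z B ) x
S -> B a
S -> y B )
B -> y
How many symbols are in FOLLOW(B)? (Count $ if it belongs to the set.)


S is the start symbol and does not occur in any rule body, so FOLLOW(S) = {$}.
Examining every occurrence of B in a rule body:
  S -> y x B a y : B is followed by terminal 'a' -> add 'a'
  S -> z z B ) x : B is followed by terminal ')' -> add ')'
  S -> B a : B is followed by terminal 'a' -> add 'a' (already in the set)
  S -> y B ) : B is followed by terminal ')' -> add ')' (already in the set)
  B -> y : B does not occur in the body -> contributes nothing
FOLLOW(B) = {), a}
Count: 2

2


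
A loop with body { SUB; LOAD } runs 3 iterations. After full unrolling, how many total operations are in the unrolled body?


Loop body operations: SUB, LOAD (2 ops per iteration)
Unrolling 3 iterations:
  Iteration 1: SUB, LOAD (2 ops)
  Iteration 2: SUB, LOAD (2 ops)
  Iteration 3: SUB, LOAD (2 ops)
Total: 3 iterations * 2 ops/iter = 6 operations

6


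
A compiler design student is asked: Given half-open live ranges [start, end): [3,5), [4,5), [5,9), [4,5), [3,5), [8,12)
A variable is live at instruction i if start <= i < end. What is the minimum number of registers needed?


Live ranges:
  Var0: [3, 5)
  Var1: [4, 5)
  Var2: [5, 9)
  Var3: [4, 5)
  Var4: [3, 5)
  Var5: [8, 12)
Sweep-line events (position, delta, active):
  pos=3 start -> active=1
  pos=3 start -> active=2
  pos=4 start -> active=3
  pos=4 start -> active=4
  pos=5 end -> active=3
  pos=5 end -> active=2
  pos=5 end -> active=1
  pos=5 end -> active=0
  pos=5 start -> active=1
  pos=8 start -> active=2
  pos=9 end -> active=1
  pos=12 end -> active=0
Maximum simultaneous active: 4
Minimum registers needed: 4

4


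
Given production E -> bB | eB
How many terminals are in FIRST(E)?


Production: E -> bB | eB
Examining each alternative for leading terminals:
  E -> bB : first terminal = 'b'
  E -> eB : first terminal = 'e'
FIRST(E) = {b, e}
Count: 2

2


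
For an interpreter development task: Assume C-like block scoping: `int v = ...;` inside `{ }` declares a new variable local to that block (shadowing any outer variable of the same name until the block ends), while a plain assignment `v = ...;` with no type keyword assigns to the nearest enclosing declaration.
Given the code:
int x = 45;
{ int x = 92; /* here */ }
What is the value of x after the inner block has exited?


Analyzing scoping rules:
Outer scope: declares x = 45
Inner block: 'int x = 92;' declares a NEW x that shadows the outer one
When the block exits the inner x goes out of scope; the outer x was never modified -> 45
Result: 45

45


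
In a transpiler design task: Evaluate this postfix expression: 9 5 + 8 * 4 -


Processing tokens left to right:
Push 9, Push 5
Pop 9 and 5, compute 9 + 5 = 14, push 14
Push 8
Pop 14 and 8, compute 14 * 8 = 112, push 112
Push 4
Pop 112 and 4, compute 112 - 4 = 108, push 108
Stack result: 108

108


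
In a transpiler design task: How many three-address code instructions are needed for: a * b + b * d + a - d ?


Expression: a * b + b * d + a - d
Generating three-address code (respecting * over +/- precedence):
  Instruction 1: t1 = a * b
  Instruction 2: t2 = b * d
  Instruction 3: t3 = t1 + t2
  Instruction 4: t4 = t3 + a
  Instruction 5: t5 = t4 - d
Total instructions: 5

5


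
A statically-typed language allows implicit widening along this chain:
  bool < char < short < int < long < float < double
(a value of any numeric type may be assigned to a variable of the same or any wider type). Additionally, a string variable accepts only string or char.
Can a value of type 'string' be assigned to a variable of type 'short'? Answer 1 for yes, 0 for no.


Target variable type: short
Source value type: string
Rule: string cannot widen to any numeric type
Result: 0

0


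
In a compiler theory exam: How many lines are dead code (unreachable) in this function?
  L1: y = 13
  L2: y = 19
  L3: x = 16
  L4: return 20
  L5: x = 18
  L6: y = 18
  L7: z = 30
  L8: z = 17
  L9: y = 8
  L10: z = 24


Analyzing control flow:
  L1: reachable (before return)
  L2: reachable (before return)
  L3: reachable (before return)
  L4: reachable (return statement)
  L5: DEAD (after return at L4)
  L6: DEAD (after return at L4)
  L7: DEAD (after return at L4)
  L8: DEAD (after return at L4)
  L9: DEAD (after return at L4)
  L10: DEAD (after return at L4)
Return at L4, total lines = 10
Dead lines: L5 through L10
Count: 6

6


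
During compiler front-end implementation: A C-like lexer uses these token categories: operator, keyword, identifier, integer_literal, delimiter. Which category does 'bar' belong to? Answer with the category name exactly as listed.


Token: 'bar'
Checking categories:
  identifier: YES
  integer_literal: no
  operator: no
  keyword: no
  delimiter: no
Category: identifier

identifier


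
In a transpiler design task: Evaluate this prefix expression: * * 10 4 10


Parsing prefix expression: * * 10 4 10
Step 1: Innermost operation '* 10 4'
  10 * 4 = 40
Step 2: Outer operation '* [40] 10'
  40 * 10 = 400

400


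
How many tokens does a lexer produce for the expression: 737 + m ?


Scanning '737 + m'
Token 1: '737' -> integer_literal
Token 2: '+' -> operator
Token 3: 'm' -> identifier
Total tokens: 3

3


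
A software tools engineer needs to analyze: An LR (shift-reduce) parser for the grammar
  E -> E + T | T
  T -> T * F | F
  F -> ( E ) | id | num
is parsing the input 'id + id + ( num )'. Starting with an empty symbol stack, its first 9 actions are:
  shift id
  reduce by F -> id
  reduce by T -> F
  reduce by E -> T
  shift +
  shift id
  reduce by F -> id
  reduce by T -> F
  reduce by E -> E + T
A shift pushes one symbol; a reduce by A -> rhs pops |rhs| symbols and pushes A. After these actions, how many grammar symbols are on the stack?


Tracking the symbol stack through each action:
  Action 1: shift 'id' : push -> stack = [id] (size 1)
  Action 2: reduce by F -> id : pop 1, push F -> stack = [F] (size 1)
  Action 3: reduce by T -> F : pop 1, push T -> stack = [T] (size 1)
  Action 4: reduce by E -> T : pop 1, push E -> stack = [E] (size 1)
  Action 5: shift '+' : push -> stack = [E, +] (size 2)
  Action 6: shift 'id' : push -> stack = [E, +, id] (size 3)
  Action 7: reduce by F -> id : pop 1, push F -> stack = [E, +, F] (size 3)
  Action 8: reduce by T -> F : pop 1, push T -> stack = [E, +, T] (size 3)
  Action 9: reduce by E -> E + T : pop 3, push E -> stack = [E] (size 1)
Final stack size: 1

1


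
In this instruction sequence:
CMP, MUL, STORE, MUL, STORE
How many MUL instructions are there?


Scanning instruction sequence for MUL:
  Position 1: CMP
  Position 2: MUL <- MATCH
  Position 3: STORE
  Position 4: MUL <- MATCH
  Position 5: STORE
Matches at positions: [2, 4]
Total MUL count: 2

2


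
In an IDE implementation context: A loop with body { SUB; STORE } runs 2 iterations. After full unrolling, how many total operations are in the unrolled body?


Loop body operations: SUB, STORE (2 ops per iteration)
Unrolling 2 iterations:
  Iteration 1: SUB, STORE (2 ops)
  Iteration 2: SUB, STORE (2 ops)
Total: 2 iterations * 2 ops/iter = 4 operations

4


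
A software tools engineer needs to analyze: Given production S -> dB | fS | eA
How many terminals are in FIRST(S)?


Production: S -> dB | fS | eA
Examining each alternative for leading terminals:
  S -> dB : first terminal = 'd'
  S -> fS : first terminal = 'f'
  S -> eA : first terminal = 'e'
FIRST(S) = {d, e, f}
Count: 3

3
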